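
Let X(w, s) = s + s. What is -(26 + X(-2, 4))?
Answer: -34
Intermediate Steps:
X(w, s) = 2*s
-(26 + X(-2, 4)) = -(26 + 2*4) = -(26 + 8) = -1*34 = -34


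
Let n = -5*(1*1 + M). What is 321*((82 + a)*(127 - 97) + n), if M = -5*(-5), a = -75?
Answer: 25680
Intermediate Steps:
M = 25
n = -130 (n = -5*(1*1 + 25) = -5*(1 + 25) = -5*26 = -130)
321*((82 + a)*(127 - 97) + n) = 321*((82 - 75)*(127 - 97) - 130) = 321*(7*30 - 130) = 321*(210 - 130) = 321*80 = 25680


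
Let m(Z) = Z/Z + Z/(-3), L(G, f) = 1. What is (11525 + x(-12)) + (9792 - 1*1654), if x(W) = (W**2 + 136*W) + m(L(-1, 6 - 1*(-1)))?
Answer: 54527/3 ≈ 18176.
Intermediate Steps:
m(Z) = 1 - Z/3 (m(Z) = 1 + Z*(-1/3) = 1 - Z/3)
x(W) = 2/3 + W**2 + 136*W (x(W) = (W**2 + 136*W) + (1 - 1/3*1) = (W**2 + 136*W) + (1 - 1/3) = (W**2 + 136*W) + 2/3 = 2/3 + W**2 + 136*W)
(11525 + x(-12)) + (9792 - 1*1654) = (11525 + (2/3 + (-12)**2 + 136*(-12))) + (9792 - 1*1654) = (11525 + (2/3 + 144 - 1632)) + (9792 - 1654) = (11525 - 4462/3) + 8138 = 30113/3 + 8138 = 54527/3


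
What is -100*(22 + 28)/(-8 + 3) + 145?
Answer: 1145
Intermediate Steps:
-100*(22 + 28)/(-8 + 3) + 145 = -5000/(-5) + 145 = -5000*(-1)/5 + 145 = -100*(-10) + 145 = 1000 + 145 = 1145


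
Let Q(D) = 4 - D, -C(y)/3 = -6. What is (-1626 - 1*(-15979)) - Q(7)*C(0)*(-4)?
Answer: 14137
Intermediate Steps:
C(y) = 18 (C(y) = -3*(-6) = 18)
(-1626 - 1*(-15979)) - Q(7)*C(0)*(-4) = (-1626 - 1*(-15979)) - (4 - 1*7)*18*(-4) = (-1626 + 15979) - (4 - 7)*18*(-4) = 14353 - (-3*18)*(-4) = 14353 - (-54)*(-4) = 14353 - 1*216 = 14353 - 216 = 14137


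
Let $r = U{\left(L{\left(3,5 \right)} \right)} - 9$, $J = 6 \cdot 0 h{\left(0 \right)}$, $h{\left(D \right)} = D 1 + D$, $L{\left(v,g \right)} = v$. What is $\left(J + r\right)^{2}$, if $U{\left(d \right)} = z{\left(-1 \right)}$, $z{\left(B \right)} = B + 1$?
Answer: $81$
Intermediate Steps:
$z{\left(B \right)} = 1 + B$
$U{\left(d \right)} = 0$ ($U{\left(d \right)} = 1 - 1 = 0$)
$h{\left(D \right)} = 2 D$ ($h{\left(D \right)} = D + D = 2 D$)
$J = 0$ ($J = 6 \cdot 0 \cdot 2 \cdot 0 = 0 \cdot 0 = 0$)
$r = -9$ ($r = 0 - 9 = -9$)
$\left(J + r\right)^{2} = \left(0 - 9\right)^{2} = \left(-9\right)^{2} = 81$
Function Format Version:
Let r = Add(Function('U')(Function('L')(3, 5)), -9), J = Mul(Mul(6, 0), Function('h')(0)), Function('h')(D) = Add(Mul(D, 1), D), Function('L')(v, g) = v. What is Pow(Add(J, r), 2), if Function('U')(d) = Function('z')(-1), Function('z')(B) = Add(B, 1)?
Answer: 81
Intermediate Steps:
Function('z')(B) = Add(1, B)
Function('U')(d) = 0 (Function('U')(d) = Add(1, -1) = 0)
Function('h')(D) = Mul(2, D) (Function('h')(D) = Add(D, D) = Mul(2, D))
J = 0 (J = Mul(Mul(6, 0), Mul(2, 0)) = Mul(0, 0) = 0)
r = -9 (r = Add(0, -9) = -9)
Pow(Add(J, r), 2) = Pow(Add(0, -9), 2) = Pow(-9, 2) = 81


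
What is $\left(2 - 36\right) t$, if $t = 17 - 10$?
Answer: $-238$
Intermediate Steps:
$t = 7$
$\left(2 - 36\right) t = \left(2 - 36\right) 7 = \left(-34\right) 7 = -238$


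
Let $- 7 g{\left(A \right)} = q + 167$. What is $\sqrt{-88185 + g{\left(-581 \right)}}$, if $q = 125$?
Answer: $\frac{i \sqrt{4323109}}{7} \approx 297.03 i$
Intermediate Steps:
$g{\left(A \right)} = - \frac{292}{7}$ ($g{\left(A \right)} = - \frac{125 + 167}{7} = \left(- \frac{1}{7}\right) 292 = - \frac{292}{7}$)
$\sqrt{-88185 + g{\left(-581 \right)}} = \sqrt{-88185 - \frac{292}{7}} = \sqrt{- \frac{617587}{7}} = \frac{i \sqrt{4323109}}{7}$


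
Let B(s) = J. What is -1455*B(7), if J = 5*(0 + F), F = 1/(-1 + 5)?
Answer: -7275/4 ≈ -1818.8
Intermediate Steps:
F = 1/4 ≈ 0.25000
J = 5/4 (J = 5*(0 + 1/4) = 5*(1/4) = 5/4 ≈ 1.2500)
B(s) = 5/4
-1455*B(7) = -1455*5/4 = -7275/4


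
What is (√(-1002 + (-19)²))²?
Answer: -641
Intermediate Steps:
(√(-1002 + (-19)²))² = (√(-1002 + 361))² = (√(-641))² = (I*√641)² = -641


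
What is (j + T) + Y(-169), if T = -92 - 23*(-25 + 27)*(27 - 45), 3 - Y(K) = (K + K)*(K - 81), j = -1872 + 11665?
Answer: -73968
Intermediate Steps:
j = 9793
Y(K) = 3 - 2*K*(-81 + K) (Y(K) = 3 - (K + K)*(K - 81) = 3 - 2*K*(-81 + K))
T = 736 (T = -92 - 46*(-18) = -92 - 23*(-36) = -92 + 828 = 736)
(j + T) + Y(-169) = (9793 + 736) + (3 - 2*(-169)² + 162*(-169)) = 10529 + (3 - 2*28561 - 27378) = 10529 + (3 - 57122 - 27378) = 10529 - 84497 = -73968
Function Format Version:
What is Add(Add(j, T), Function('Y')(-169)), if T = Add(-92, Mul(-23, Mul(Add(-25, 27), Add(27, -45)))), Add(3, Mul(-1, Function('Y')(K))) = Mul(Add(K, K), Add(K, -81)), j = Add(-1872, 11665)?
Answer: -73968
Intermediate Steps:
j = 9793
Function('Y')(K) = Add(3, Mul(-2, K, Add(-81, K))) (Function('Y')(K) = Add(3, Mul(-1, Mul(Add(K, K), Add(K, -81)))) = Add(3, Mul(-1, Mul(Mul(2, K), Add(-81, K)))) = Add(3, Mul(-1, Mul(2, K, Add(-81, K)))) = Add(3, Mul(-2, K, Add(-81, K))))
T = 736 (T = Add(-92, Mul(-23, Mul(2, -18))) = Add(-92, Mul(-23, -36)) = Add(-92, 828) = 736)
Add(Add(j, T), Function('Y')(-169)) = Add(Add(9793, 736), Add(3, Mul(-2, Pow(-169, 2)), Mul(162, -169))) = Add(10529, Add(3, Mul(-2, 28561), -27378)) = Add(10529, Add(3, -57122, -27378)) = Add(10529, -84497) = -73968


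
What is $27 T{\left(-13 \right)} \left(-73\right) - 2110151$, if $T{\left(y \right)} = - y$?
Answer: $-2135774$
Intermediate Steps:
$27 T{\left(-13 \right)} \left(-73\right) - 2110151 = 27 \left(\left(-1\right) \left(-13\right)\right) \left(-73\right) - 2110151 = 27 \cdot 13 \left(-73\right) - 2110151 = 351 \left(-73\right) - 2110151 = -25623 - 2110151 = -2135774$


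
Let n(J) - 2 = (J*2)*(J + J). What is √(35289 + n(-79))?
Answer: 3*√6695 ≈ 245.47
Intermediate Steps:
n(J) = 2 + 4*J² (n(J) = 2 + (J*2)*(J + J) = 2 + (2*J)*(2*J) = 2 + 4*J²)
√(35289 + n(-79)) = √(35289 + (2 + 4*(-79)²)) = √(35289 + (2 + 4*6241)) = √(35289 + (2 + 24964)) = √(35289 + 24966) = √60255 = 3*√6695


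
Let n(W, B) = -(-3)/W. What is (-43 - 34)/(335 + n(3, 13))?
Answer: -11/48 ≈ -0.22917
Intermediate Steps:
n(W, B) = 3/W
(-43 - 34)/(335 + n(3, 13)) = (-43 - 34)/(335 + 3/3) = -77/(335 + 3*(⅓)) = -77/(335 + 1) = -77/336 = -77*1/336 = -11/48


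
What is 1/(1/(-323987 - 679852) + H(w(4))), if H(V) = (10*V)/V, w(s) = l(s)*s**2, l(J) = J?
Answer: 1003839/10038389 ≈ 0.10000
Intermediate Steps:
w(s) = s**3 (w(s) = s*s**2 = s**3)
H(V) = 10
1/(1/(-323987 - 679852) + H(w(4))) = 1/(1/(-323987 - 679852) + 10) = 1/(1/(-1003839) + 10) = 1/(-1/1003839 + 10) = 1/(10038389/1003839) = 1003839/10038389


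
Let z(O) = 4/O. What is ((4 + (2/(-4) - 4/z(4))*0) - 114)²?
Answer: 12100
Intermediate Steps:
((4 + (2/(-4) - 4/z(4))*0) - 114)² = ((4 + (2/(-4) - 4/1)*0) - 114)² = ((4 + (2*(-¼) - 4/1)*0) - 114)² = ((4 + (-½ - 4/1)*0) - 114)² = ((4 + (-½ - 4*1)*0) - 114)² = ((4 + (-½ - 4)*0) - 114)² = ((4 - 9/2*0) - 114)² = ((4 + 0) - 114)² = (4 - 114)² = (-110)² = 12100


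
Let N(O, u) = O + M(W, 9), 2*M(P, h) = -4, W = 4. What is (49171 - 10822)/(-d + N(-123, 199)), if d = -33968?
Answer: 12783/11281 ≈ 1.1331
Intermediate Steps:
M(P, h) = -2 (M(P, h) = (1/2)*(-4) = -2)
N(O, u) = -2 + O (N(O, u) = O - 2 = -2 + O)
(49171 - 10822)/(-d + N(-123, 199)) = (49171 - 10822)/(-1*(-33968) + (-2 - 123)) = 38349/(33968 - 125) = 38349/33843 = 38349*(1/33843) = 12783/11281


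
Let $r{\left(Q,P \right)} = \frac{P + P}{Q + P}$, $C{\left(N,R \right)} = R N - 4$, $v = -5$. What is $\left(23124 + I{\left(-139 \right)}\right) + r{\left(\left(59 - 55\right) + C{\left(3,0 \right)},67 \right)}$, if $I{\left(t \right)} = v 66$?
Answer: $22796$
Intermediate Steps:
$C{\left(N,R \right)} = -4 + N R$ ($C{\left(N,R \right)} = N R - 4 = -4 + N R$)
$r{\left(Q,P \right)} = \frac{2 P}{P + Q}$
$I{\left(t \right)} = -330$ ($I{\left(t \right)} = \left(-5\right) 66 = -330$)
$\left(23124 + I{\left(-139 \right)}\right) + r{\left(\left(59 - 55\right) + C{\left(3,0 \right)},67 \right)} = \left(23124 - 330\right) + 2 \cdot 67 \frac{1}{67 + \left(\left(59 - 55\right) + \left(-4 + 3 \cdot 0\right)\right)} = 22794 + 2 \cdot 67 \frac{1}{67 + \left(4 + \left(-4 + 0\right)\right)} = 22794 + 2 \cdot 67 \frac{1}{67 + \left(4 - 4\right)} = 22794 + 2 \cdot 67 \frac{1}{67 + 0} = 22794 + 2 \cdot 67 \cdot \frac{1}{67} = 22794 + 2 = 22796$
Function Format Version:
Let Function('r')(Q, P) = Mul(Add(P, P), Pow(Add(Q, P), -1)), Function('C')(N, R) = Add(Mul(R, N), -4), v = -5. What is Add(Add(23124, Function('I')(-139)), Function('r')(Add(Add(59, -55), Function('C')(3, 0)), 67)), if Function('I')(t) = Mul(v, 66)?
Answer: 22796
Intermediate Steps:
Function('C')(N, R) = Add(-4, Mul(N, R)) (Function('C')(N, R) = Add(Mul(N, R), -4) = Add(-4, Mul(N, R)))
Function('r')(Q, P) = Mul(2, P, Pow(Add(P, Q), -1)) (Function('r')(Q, P) = Mul(Mul(2, P), Pow(Add(P, Q), -1)) = Mul(2, P, Pow(Add(P, Q), -1)))
Function('I')(t) = -330 (Function('I')(t) = Mul(-5, 66) = -330)
Add(Add(23124, Function('I')(-139)), Function('r')(Add(Add(59, -55), Function('C')(3, 0)), 67)) = Add(Add(23124, -330), Mul(2, 67, Pow(Add(67, Add(Add(59, -55), Add(-4, Mul(3, 0)))), -1))) = Add(22794, Mul(2, 67, Pow(Add(67, Add(4, Add(-4, 0))), -1))) = Add(22794, Mul(2, 67, Pow(Add(67, Add(4, -4)), -1))) = Add(22794, Mul(2, 67, Pow(Add(67, 0), -1))) = Add(22794, Mul(2, 67, Pow(67, -1))) = Add(22794, Mul(2, 67, Rational(1, 67))) = Add(22794, 2) = 22796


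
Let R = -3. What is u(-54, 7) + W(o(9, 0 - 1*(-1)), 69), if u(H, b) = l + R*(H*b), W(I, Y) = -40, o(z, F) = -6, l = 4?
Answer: 1098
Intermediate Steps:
u(H, b) = 4 - 3*H*b
u(-54, 7) + W(o(9, 0 - 1*(-1)), 69) = (4 - 3*(-54)*7) - 40 = (4 + 1134) - 40 = 1138 - 40 = 1098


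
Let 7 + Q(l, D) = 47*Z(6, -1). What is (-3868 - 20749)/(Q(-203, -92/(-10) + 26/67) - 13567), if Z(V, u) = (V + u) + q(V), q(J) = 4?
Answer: 24617/13151 ≈ 1.8719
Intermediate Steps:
Z(V, u) = 4 + V + u (Z(V, u) = (V + u) + 4 = 4 + V + u)
Q(l, D) = 416 (Q(l, D) = -7 + 47*(4 + 6 - 1) = -7 + 47*9 = -7 + 423 = 416)
(-3868 - 20749)/(Q(-203, -92/(-10) + 26/67) - 13567) = (-3868 - 20749)/(416 - 13567) = -24617/(-13151) = -24617*(-1/13151) = 24617/13151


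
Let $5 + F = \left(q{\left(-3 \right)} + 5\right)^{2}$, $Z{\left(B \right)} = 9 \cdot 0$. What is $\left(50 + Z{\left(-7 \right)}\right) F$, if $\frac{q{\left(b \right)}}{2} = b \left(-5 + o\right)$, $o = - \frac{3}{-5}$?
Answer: $49048$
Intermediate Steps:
$o = \frac{3}{5}$ ($o = \left(-3\right) \left(- \frac{1}{5}\right) = \frac{3}{5} \approx 0.6$)
$q{\left(b \right)} = - \frac{44 b}{5}$ ($q{\left(b \right)} = 2 b \left(-5 + \frac{3}{5}\right) = 2 b \left(- \frac{22}{5}\right) = 2 \left(- \frac{22 b}{5}\right) = - \frac{44 b}{5}$)
$Z{\left(B \right)} = 0$
$F = \frac{24524}{25}$ ($F = -5 + \left(\left(- \frac{44}{5}\right) \left(-3\right) + 5\right)^{2} = -5 + \left(\frac{132}{5} + 5\right)^{2} = -5 + \left(\frac{157}{5}\right)^{2} = -5 + \frac{24649}{25} = \frac{24524}{25} \approx 980.96$)
$\left(50 + Z{\left(-7 \right)}\right) F = \left(50 + 0\right) \frac{24524}{25} = 50 \cdot \frac{24524}{25} = 49048$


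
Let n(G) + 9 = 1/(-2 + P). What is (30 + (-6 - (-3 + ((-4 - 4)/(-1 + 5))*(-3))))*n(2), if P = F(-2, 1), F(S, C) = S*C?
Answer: -777/4 ≈ -194.25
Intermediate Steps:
F(S, C) = C*S
P = -2 (P = 1*(-2) = -2)
n(G) = -37/4 (n(G) = -9 + 1/(-2 - 2) = -9 + 1/(-4) = -9 - 1/4 = -37/4)
(30 + (-6 - (-3 + ((-4 - 4)/(-1 + 5))*(-3))))*n(2) = (30 + (-6 - (-3 + ((-4 - 4)/(-1 + 5))*(-3))))*(-37/4) = (30 + (-6 - (-3 - 8/4*(-3))))*(-37/4) = (30 + (-6 - (-3 - 8*1/4*(-3))))*(-37/4) = (30 + (-6 - (-3 - 2*(-3))))*(-37/4) = (30 + (-6 - (-3 + 6)))*(-37/4) = (30 + (-6 - 1*3))*(-37/4) = (30 + (-6 - 3))*(-37/4) = (30 - 9)*(-37/4) = 21*(-37/4) = -777/4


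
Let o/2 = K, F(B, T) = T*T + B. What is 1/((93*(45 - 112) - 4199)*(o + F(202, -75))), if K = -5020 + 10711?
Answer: -1/179489870 ≈ -5.5713e-9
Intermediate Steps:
F(B, T) = B + T² (F(B, T) = T² + B = B + T²)
K = 5691
o = 11382 (o = 2*5691 = 11382)
1/((93*(45 - 112) - 4199)*(o + F(202, -75))) = 1/((93*(45 - 112) - 4199)*(11382 + (202 + (-75)²))) = 1/((93*(-67) - 4199)*(11382 + (202 + 5625))) = 1/((-6231 - 4199)*(11382 + 5827)) = 1/(-10430*17209) = 1/(-179489870) = -1/179489870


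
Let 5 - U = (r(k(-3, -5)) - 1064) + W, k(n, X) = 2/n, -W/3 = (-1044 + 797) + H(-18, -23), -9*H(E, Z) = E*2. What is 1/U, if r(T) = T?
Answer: 3/1022 ≈ 0.0029354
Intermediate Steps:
H(E, Z) = -2*E/9 (H(E, Z) = -E*2/9 = -2*E/9)
W = 729 (W = -3*((-1044 + 797) - 2/9*(-18)) = -3*(-247 + 4) = -3*(-243) = 729)
U = 1022/3 (U = 5 - ((2/(-3) - 1064) + 729) = 5 - ((2*(-1/3) - 1064) + 729) = 5 - ((-2/3 - 1064) + 729) = 5 - (-3194/3 + 729) = 5 - 1*(-1007/3) = 5 + 1007/3 = 1022/3 ≈ 340.67)
1/U = 1/(1022/3) = 3/1022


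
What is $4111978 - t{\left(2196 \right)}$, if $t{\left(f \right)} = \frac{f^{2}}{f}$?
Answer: $4109782$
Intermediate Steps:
$t{\left(f \right)} = f$
$4111978 - t{\left(2196 \right)} = 4111978 - 2196 = 4109782$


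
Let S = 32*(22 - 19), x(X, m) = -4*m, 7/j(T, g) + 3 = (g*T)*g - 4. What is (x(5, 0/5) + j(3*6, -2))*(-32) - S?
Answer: -6464/65 ≈ -99.446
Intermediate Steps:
j(T, g) = 7/(-7 + T*g²) (j(T, g) = 7/(-3 + ((g*T)*g - 4)) = 7/(-3 + ((T*g)*g - 4)) = 7/(-3 + (T*g² - 4)) = 7/(-3 + (-4 + T*g²)) = 7/(-7 + T*g²))
S = 96 (S = 32*3 = 96)
(x(5, 0/5) + j(3*6, -2))*(-32) - S = (-0/5 + 7/(-7 + (3*6)*(-2)²))*(-32) - 1*96 = (-0/5 + 7/(-7 + 18*4))*(-32) - 96 = (-4*0 + 7/(-7 + 72))*(-32) - 96 = (0 + 7/65)*(-32) - 96 = (7/65)*(-32) - 96 = -224/65 - 96 = -6464/65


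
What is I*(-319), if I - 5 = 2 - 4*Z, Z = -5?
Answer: -8613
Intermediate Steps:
I = 27 (I = 5 + (2 - 4*(-5)) = 5 + (2 + 20) = 5 + 22 = 27)
I*(-319) = 27*(-319) = -8613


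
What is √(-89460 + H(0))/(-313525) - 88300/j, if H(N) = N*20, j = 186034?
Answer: -44150/93017 - 6*I*√2485/313525 ≈ -0.47464 - 0.00095399*I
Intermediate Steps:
H(N) = 20*N
√(-89460 + H(0))/(-313525) - 88300/j = √(-89460 + 20*0)/(-313525) - 88300/186034 = √(-89460 + 0)*(-1/313525) - 88300*1/186034 = √(-89460)*(-1/313525) - 44150/93017 = (6*I*√2485)*(-1/313525) - 44150/93017 = -6*I*√2485/313525 - 44150/93017 = -44150/93017 - 6*I*√2485/313525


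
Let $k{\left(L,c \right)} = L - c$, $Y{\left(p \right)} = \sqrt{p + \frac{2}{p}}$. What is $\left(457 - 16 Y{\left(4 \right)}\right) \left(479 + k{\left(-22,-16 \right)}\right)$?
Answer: $216161 - 11352 \sqrt{2} \approx 2.0011 \cdot 10^{5}$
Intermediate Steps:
$\left(457 - 16 Y{\left(4 \right)}\right) \left(479 + k{\left(-22,-16 \right)}\right) = \left(457 - 16 \sqrt{4 + \frac{2}{4}}\right) \left(479 - 6\right) = \left(457 - 16 \sqrt{4 + 2 \cdot \frac{1}{4}}\right) \left(479 + \left(-22 + 16\right)\right) = \left(457 - 16 \sqrt{4 + \frac{1}{2}}\right) \left(479 - 6\right) = \left(457 - 16 \sqrt{\frac{9}{2}}\right) 473 = \left(457 - 16 \frac{3 \sqrt{2}}{2}\right) 473 = \left(457 - 24 \sqrt{2}\right) 473 = 216161 - 11352 \sqrt{2}$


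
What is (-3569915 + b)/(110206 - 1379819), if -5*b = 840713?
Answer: 18690288/6348065 ≈ 2.9442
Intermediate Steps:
b = -840713/5 (b = -1/5*840713 = -840713/5 ≈ -1.6814e+5)
(-3569915 + b)/(110206 - 1379819) = (-3569915 - 840713/5)/(110206 - 1379819) = -18690288/5/(-1269613) = -18690288/5*(-1/1269613) = 18690288/6348065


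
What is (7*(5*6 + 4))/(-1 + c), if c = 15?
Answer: 17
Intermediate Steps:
(7*(5*6 + 4))/(-1 + c) = (7*(5*6 + 4))/(-1 + 15) = (7*(30 + 4))/14 = (7*34)*(1/14) = 238*(1/14) = 17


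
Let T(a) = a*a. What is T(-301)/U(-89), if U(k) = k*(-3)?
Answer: 90601/267 ≈ 339.33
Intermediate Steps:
U(k) = -3*k
T(a) = a²
T(-301)/U(-89) = (-301)²/((-3*(-89))) = 90601/267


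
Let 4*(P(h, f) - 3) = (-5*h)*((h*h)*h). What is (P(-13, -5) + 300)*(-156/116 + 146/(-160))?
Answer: 741522541/9280 ≈ 79906.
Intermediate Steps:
P(h, f) = 3 - 5*h⁴/4 (P(h, f) = 3 + ((-5*h)*((h*h)*h))/4 = 3 + ((-5*h)*(h²*h))/4 = 3 + ((-5*h)*h³)/4 = 3 + (-5*h⁴)/4 = 3 - 5*h⁴/4)
(P(-13, -5) + 300)*(-156/116 + 146/(-160)) = ((3 - 5/4*(-13)⁴) + 300)*(-156/116 + 146/(-160)) = ((3 - 5/4*28561) + 300)*(-156*1/116 + 146*(-1/160)) = ((3 - 142805/4) + 300)*(-39/29 - 73/80) = (-142793/4 + 300)*(-5237/2320) = -141593/4*(-5237/2320) = 741522541/9280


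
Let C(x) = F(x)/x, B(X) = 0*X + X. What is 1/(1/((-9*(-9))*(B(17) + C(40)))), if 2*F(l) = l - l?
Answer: 1377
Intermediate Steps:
F(l) = 0 (F(l) = (l - l)/2 = (½)*0 = 0)
B(X) = X (B(X) = 0 + X = X)
C(x) = 0 (C(x) = 0/x = 0)
1/(1/((-9*(-9))*(B(17) + C(40)))) = 1/(1/((-9*(-9))*(17 + 0))) = 1/(1/(81*17)) = 1/(1/1377) = 1377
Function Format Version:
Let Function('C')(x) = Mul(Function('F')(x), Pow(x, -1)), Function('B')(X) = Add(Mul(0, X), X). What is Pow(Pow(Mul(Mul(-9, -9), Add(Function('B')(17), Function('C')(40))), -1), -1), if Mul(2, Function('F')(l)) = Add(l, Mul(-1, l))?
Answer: 1377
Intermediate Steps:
Function('F')(l) = 0 (Function('F')(l) = Mul(Rational(1, 2), Add(l, Mul(-1, l))) = Mul(Rational(1, 2), 0) = 0)
Function('B')(X) = X (Function('B')(X) = Add(0, X) = X)
Function('C')(x) = 0 (Function('C')(x) = Mul(0, Pow(x, -1)) = 0)
Pow(Pow(Mul(Mul(-9, -9), Add(Function('B')(17), Function('C')(40))), -1), -1) = Pow(Pow(Mul(Mul(-9, -9), Add(17, 0)), -1), -1) = Pow(Pow(Mul(81, 17), -1), -1) = Pow(Pow(1377, -1), -1) = Pow(Rational(1, 1377), -1) = 1377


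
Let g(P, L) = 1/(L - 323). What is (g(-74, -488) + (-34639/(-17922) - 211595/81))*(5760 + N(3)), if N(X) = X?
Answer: -1967875418930261/130812678 ≈ -1.5043e+7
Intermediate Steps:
g(P, L) = 1/(-323 + L)
(g(-74, -488) + (-34639/(-17922) - 211595/81))*(5760 + N(3)) = (1/(-323 - 488) + (-34639/(-17922) - 211595/81))*(5760 + 3) = (1/(-811) + (-34639*(-1/17922) - 211595*1/81))*5763 = (-1/811 + (34639/17922 - 211595/81))*5763 = (-1/811 - 1263133277/483894)*5763 = -1024401571541/392438034*5763 = -1967875418930261/130812678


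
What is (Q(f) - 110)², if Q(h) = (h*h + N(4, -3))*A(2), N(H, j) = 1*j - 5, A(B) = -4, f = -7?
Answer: 75076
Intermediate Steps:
N(H, j) = -5 + j (N(H, j) = j - 5 = -5 + j)
Q(h) = 32 - 4*h² (Q(h) = (h*h + (-5 - 3))*(-4) = (h² - 8)*(-4) = (-8 + h²)*(-4) = 32 - 4*h²)
(Q(f) - 110)² = ((32 - 4*(-7)²) - 110)² = ((32 - 4*49) - 110)² = ((32 - 196) - 110)² = (-164 - 110)² = (-274)² = 75076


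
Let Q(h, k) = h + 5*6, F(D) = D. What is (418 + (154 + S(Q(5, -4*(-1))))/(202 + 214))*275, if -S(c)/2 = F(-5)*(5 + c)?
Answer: 23985775/208 ≈ 1.1532e+5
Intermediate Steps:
Q(h, k) = 30 + h (Q(h, k) = h + 30 = 30 + h)
S(c) = 50 + 10*c (S(c) = -(-10)*(5 + c) = -2*(-25 - 5*c) = 50 + 10*c)
(418 + (154 + S(Q(5, -4*(-1))))/(202 + 214))*275 = (418 + (154 + (50 + 10*(30 + 5)))/(202 + 214))*275 = (418 + (154 + (50 + 10*35))/416)*275 = (418 + (154 + (50 + 350))*(1/416))*275 = (418 + (154 + 400)*(1/416))*275 = (418 + 554*(1/416))*275 = (418 + 277/208)*275 = (87221/208)*275 = 23985775/208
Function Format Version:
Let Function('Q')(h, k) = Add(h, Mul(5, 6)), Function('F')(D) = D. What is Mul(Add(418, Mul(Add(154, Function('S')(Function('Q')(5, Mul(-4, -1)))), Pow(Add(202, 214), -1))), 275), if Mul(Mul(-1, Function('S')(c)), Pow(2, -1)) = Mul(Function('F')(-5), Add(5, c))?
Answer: Rational(23985775, 208) ≈ 1.1532e+5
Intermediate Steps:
Function('Q')(h, k) = Add(30, h) (Function('Q')(h, k) = Add(h, 30) = Add(30, h))
Function('S')(c) = Add(50, Mul(10, c)) (Function('S')(c) = Mul(-2, Mul(-5, Add(5, c))) = Mul(-2, Add(-25, Mul(-5, c))) = Add(50, Mul(10, c)))
Mul(Add(418, Mul(Add(154, Function('S')(Function('Q')(5, Mul(-4, -1)))), Pow(Add(202, 214), -1))), 275) = Mul(Add(418, Mul(Add(154, Add(50, Mul(10, Add(30, 5)))), Pow(Add(202, 214), -1))), 275) = Mul(Add(418, Mul(Add(154, Add(50, Mul(10, 35))), Pow(416, -1))), 275) = Mul(Add(418, Mul(Add(154, Add(50, 350)), Rational(1, 416))), 275) = Mul(Add(418, Mul(Add(154, 400), Rational(1, 416))), 275) = Mul(Add(418, Mul(554, Rational(1, 416))), 275) = Mul(Add(418, Rational(277, 208)), 275) = Mul(Rational(87221, 208), 275) = Rational(23985775, 208)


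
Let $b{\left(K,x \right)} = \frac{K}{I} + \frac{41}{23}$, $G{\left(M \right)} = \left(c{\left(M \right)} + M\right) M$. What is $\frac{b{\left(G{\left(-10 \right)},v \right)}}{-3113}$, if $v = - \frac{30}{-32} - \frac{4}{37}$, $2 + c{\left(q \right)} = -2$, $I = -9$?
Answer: $\frac{2851}{644391} \approx 0.0044243$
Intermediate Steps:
$c{\left(q \right)} = -4$ ($c{\left(q \right)} = -2 - 2 = -4$)
$G{\left(M \right)} = M \left(-4 + M\right)$ ($G{\left(M \right)} = \left(-4 + M\right) M = M \left(-4 + M\right)$)
$v = \frac{491}{592}$ ($v = \left(-30\right) \left(- \frac{1}{32}\right) - \frac{4}{37} = \frac{15}{16} - \frac{4}{37} = \frac{491}{592} \approx 0.82939$)
$b{\left(K,x \right)} = \frac{41}{23} - \frac{K}{9}$ ($b{\left(K,x \right)} = \frac{K}{-9} + \frac{41}{23} = K \left(- \frac{1}{9}\right) + 41 \cdot \frac{1}{23} = - \frac{K}{9} + \frac{41}{23} = \frac{41}{23} - \frac{K}{9}$)
$\frac{b{\left(G{\left(-10 \right)},v \right)}}{-3113} = \frac{\frac{41}{23} - \frac{\left(-10\right) \left(-4 - 10\right)}{9}}{-3113} = \left(\frac{41}{23} - \frac{\left(-10\right) \left(-14\right)}{9}\right) \left(- \frac{1}{3113}\right) = \left(\frac{41}{23} - \frac{140}{9}\right) \left(- \frac{1}{3113}\right) = \left(- \frac{2851}{207}\right) \left(- \frac{1}{3113}\right) = \frac{2851}{644391}$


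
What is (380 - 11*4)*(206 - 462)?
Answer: -86016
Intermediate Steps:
(380 - 11*4)*(206 - 462) = (380 - 44)*(-256) = 336*(-256) = -86016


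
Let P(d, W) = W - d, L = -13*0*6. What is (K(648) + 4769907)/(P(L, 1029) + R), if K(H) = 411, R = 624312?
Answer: 1590106/208447 ≈ 7.6283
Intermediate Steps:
L = 0 (L = 0*6 = 0)
(K(648) + 4769907)/(P(L, 1029) + R) = (411 + 4769907)/((1029 - 1*0) + 624312) = 4770318/((1029 + 0) + 624312) = 4770318/(1029 + 624312) = 4770318/625341 = 4770318*(1/625341) = 1590106/208447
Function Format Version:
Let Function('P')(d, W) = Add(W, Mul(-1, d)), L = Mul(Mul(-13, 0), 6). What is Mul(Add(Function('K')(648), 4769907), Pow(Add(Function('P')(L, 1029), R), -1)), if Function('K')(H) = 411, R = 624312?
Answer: Rational(1590106, 208447) ≈ 7.6283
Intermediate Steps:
L = 0 (L = Mul(0, 6) = 0)
Mul(Add(Function('K')(648), 4769907), Pow(Add(Function('P')(L, 1029), R), -1)) = Mul(Add(411, 4769907), Pow(Add(Add(1029, Mul(-1, 0)), 624312), -1)) = Mul(4770318, Pow(Add(Add(1029, 0), 624312), -1)) = Mul(4770318, Pow(Add(1029, 624312), -1)) = Mul(4770318, Pow(625341, -1)) = Mul(4770318, Rational(1, 625341)) = Rational(1590106, 208447)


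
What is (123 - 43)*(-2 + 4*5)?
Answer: 1440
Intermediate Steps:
(123 - 43)*(-2 + 4*5) = 80*(-2 + 20) = 80*18 = 1440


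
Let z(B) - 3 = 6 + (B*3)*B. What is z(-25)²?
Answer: 3549456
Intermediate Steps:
z(B) = 9 + 3*B² (z(B) = 3 + (6 + (B*3)*B) = 3 + (6 + (3*B)*B) = 3 + (6 + 3*B²) = 9 + 3*B²)
z(-25)² = (9 + 3*(-25)²)² = (9 + 3*625)² = (9 + 1875)² = 1884² = 3549456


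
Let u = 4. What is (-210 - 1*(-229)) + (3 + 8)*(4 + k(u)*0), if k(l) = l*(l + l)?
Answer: 63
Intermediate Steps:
k(l) = 2*l² (k(l) = l*(2*l) = 2*l²)
(-210 - 1*(-229)) + (3 + 8)*(4 + k(u)*0) = (-210 - 1*(-229)) + (3 + 8)*(4 + (2*4²)*0) = (-210 + 229) + 11*(4 + (2*16)*0) = 19 + 11*(4 + 32*0) = 19 + 11*(4 + 0) = 19 + 11*4 = 19 + 44 = 63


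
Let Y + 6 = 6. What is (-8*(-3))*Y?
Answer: 0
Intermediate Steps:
Y = 0 (Y = -6 + 6 = 0)
(-8*(-3))*Y = -8*(-3)*0 = 24*0 = 0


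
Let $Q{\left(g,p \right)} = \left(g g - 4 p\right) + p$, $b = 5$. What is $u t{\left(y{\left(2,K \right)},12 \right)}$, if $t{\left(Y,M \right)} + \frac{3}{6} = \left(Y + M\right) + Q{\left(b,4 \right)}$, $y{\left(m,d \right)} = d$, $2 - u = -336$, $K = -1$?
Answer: $7943$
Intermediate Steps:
$u = 338$ ($u = 2 - -336 = 2 + 336 = 338$)
$Q{\left(g,p \right)} = g^{2} - 3 p$ ($Q{\left(g,p \right)} = \left(g^{2} - 4 p\right) + p = g^{2} - 3 p$)
$t{\left(Y,M \right)} = \frac{25}{2} + M + Y$ ($t{\left(Y,M \right)} = - \frac{1}{2} + \left(\left(Y + M\right) + \left(5^{2} - 12\right)\right) = - \frac{1}{2} + \left(\left(M + Y\right) + \left(25 - 12\right)\right) = - \frac{1}{2} + \left(\left(M + Y\right) + 13\right) = - \frac{1}{2} + \left(13 + M + Y\right) = \frac{25}{2} + M + Y$)
$u t{\left(y{\left(2,K \right)},12 \right)} = 338 \left(\frac{25}{2} + 12 - 1\right) = 338 \cdot \frac{47}{2} = 7943$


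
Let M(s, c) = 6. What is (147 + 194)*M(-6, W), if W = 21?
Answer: 2046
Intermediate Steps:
(147 + 194)*M(-6, W) = (147 + 194)*6 = 341*6 = 2046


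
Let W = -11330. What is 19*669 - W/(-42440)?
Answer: 53944351/4244 ≈ 12711.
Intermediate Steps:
19*669 - W/(-42440) = 19*669 - (-11330)/(-42440) = 12711 - (-11330)*(-1)/42440 = 12711 - 1*1133/4244 = 12711 - 1133/4244 = 53944351/4244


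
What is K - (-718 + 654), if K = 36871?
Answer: 36935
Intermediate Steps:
K - (-718 + 654) = 36871 - (-718 + 654) = 36871 - 1*(-64) = 36871 + 64 = 36935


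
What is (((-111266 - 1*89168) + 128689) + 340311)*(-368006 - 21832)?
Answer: -104697232308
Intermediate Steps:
(((-111266 - 1*89168) + 128689) + 340311)*(-368006 - 21832) = (((-111266 - 89168) + 128689) + 340311)*(-389838) = ((-200434 + 128689) + 340311)*(-389838) = (-71745 + 340311)*(-389838) = 268566*(-389838) = -104697232308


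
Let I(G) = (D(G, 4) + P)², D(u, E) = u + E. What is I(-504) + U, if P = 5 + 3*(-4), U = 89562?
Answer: 346611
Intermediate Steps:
D(u, E) = E + u
P = -7 (P = 5 - 12 = -7)
I(G) = (-3 + G)² (I(G) = ((4 + G) - 7)² = (-3 + G)²)
I(-504) + U = (-3 - 504)² + 89562 = (-507)² + 89562 = 257049 + 89562 = 346611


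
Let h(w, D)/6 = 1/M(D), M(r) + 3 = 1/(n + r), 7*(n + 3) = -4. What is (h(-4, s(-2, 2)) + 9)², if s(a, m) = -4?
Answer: 345744/6889 ≈ 50.188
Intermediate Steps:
n = -25/7 (n = -3 + (⅐)*(-4) = -3 - 4/7 = -25/7 ≈ -3.5714)
M(r) = -3 + 1/(-25/7 + r)
h(w, D) = 6*(-25 + 7*D)/(82 - 21*D) (h(w, D) = 6/(((82 - 21*D)/(-25 + 7*D))) = 6*((-25 + 7*D)/(82 - 21*D)) = 6*(-25 + 7*D)/(82 - 21*D))
(h(-4, s(-2, 2)) + 9)² = (6*(25 - 7*(-4))/(-82 + 21*(-4)) + 9)² = (6*(25 + 28)/(-82 - 84) + 9)² = (6*53/(-166) + 9)² = (6*(-1/166)*53 + 9)² = (-159/83 + 9)² = (588/83)² = 345744/6889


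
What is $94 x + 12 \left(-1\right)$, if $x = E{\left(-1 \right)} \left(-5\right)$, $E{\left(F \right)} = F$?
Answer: $458$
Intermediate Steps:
$x = 5$ ($x = \left(-1\right) \left(-5\right) = 5$)
$94 x + 12 \left(-1\right) = 94 \cdot 5 + 12 \left(-1\right) = 470 - 12 = 458$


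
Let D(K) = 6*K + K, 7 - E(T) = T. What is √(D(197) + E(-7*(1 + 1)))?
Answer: 10*√14 ≈ 37.417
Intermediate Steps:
E(T) = 7 - T
D(K) = 7*K
√(D(197) + E(-7*(1 + 1))) = √(7*197 + (7 - (-7)*(1 + 1))) = √(1379 + (7 - (-7)*2)) = √(1379 + (7 - 1*(-14))) = √(1379 + (7 + 14)) = √(1379 + 21) = √1400 = 10*√14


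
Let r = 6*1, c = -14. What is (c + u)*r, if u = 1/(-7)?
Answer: -594/7 ≈ -84.857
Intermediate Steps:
u = -⅐ ≈ -0.14286
r = 6
(c + u)*r = (-14 - ⅐)*6 = -99/7*6 = -594/7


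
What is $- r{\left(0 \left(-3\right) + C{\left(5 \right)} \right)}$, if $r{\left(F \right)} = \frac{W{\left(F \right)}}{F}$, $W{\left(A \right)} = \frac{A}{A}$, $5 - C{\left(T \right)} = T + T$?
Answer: $\frac{1}{5} \approx 0.2$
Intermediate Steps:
$C{\left(T \right)} = 5 - 2 T$ ($C{\left(T \right)} = 5 - \left(T + T\right) = 5 - 2 T$)
$W{\left(A \right)} = 1$
$r{\left(F \right)} = \frac{1}{F}$ ($r{\left(F \right)} = 1 \frac{1}{F} = \frac{1}{F}$)
$- r{\left(0 \left(-3\right) + C{\left(5 \right)} \right)} = - \frac{1}{0 \left(-3\right) + \left(5 - 10\right)} = - \frac{1}{0 + \left(5 - 10\right)} = - \frac{1}{0 - 5} = - \frac{1}{-5} = \left(-1\right) \left(- \frac{1}{5}\right) = \frac{1}{5}$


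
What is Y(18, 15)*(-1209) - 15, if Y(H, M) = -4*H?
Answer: 87033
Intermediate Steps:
Y(18, 15)*(-1209) - 15 = -4*18*(-1209) - 15 = -72*(-1209) - 15 = 87048 - 15 = 87033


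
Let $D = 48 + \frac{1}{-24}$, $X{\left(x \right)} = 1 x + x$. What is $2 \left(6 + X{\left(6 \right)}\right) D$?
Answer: $\frac{3453}{2} \approx 1726.5$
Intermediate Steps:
$X{\left(x \right)} = 2 x$ ($X{\left(x \right)} = x + x = 2 x$)
$D = \frac{1151}{24}$ ($D = 48 - \frac{1}{24} = \frac{1151}{24} \approx 47.958$)
$2 \left(6 + X{\left(6 \right)}\right) D = 2 \left(6 + 2 \cdot 6\right) \frac{1151}{24} = 2 \left(6 + 12\right) \frac{1151}{24} = 2 \cdot 18 \cdot \frac{1151}{24} = 36 \cdot \frac{1151}{24} = \frac{3453}{2}$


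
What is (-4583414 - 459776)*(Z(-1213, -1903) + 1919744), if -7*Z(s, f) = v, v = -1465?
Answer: -67778824476870/7 ≈ -9.6827e+12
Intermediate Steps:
Z(s, f) = 1465/7 (Z(s, f) = -1/7*(-1465) = 1465/7)
(-4583414 - 459776)*(Z(-1213, -1903) + 1919744) = (-4583414 - 459776)*(1465/7 + 1919744) = -5043190*13439673/7 = -67778824476870/7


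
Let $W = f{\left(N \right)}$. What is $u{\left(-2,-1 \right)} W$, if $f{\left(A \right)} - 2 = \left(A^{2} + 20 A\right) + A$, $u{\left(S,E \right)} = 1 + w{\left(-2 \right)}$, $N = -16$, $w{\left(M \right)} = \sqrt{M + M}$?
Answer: $-78 - 156 i \approx -78.0 - 156.0 i$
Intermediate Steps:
$w{\left(M \right)} = \sqrt{2} \sqrt{M}$ ($w{\left(M \right)} = \sqrt{2 M} = \sqrt{2} \sqrt{M}$)
$u{\left(S,E \right)} = 1 + 2 i$ ($u{\left(S,E \right)} = 1 + \sqrt{2} \sqrt{-2} = 1 + \sqrt{2} i \sqrt{2} = 1 + 2 i$)
$f{\left(A \right)} = 2 + A^{2} + 21 A$ ($f{\left(A \right)} = 2 + \left(\left(A^{2} + 20 A\right) + A\right) = 2 + \left(A^{2} + 21 A\right) = 2 + A^{2} + 21 A$)
$W = -78$ ($W = 2 + \left(-16\right)^{2} + 21 \left(-16\right) = 2 + 256 - 336 = -78$)
$u{\left(-2,-1 \right)} W = \left(1 + 2 i\right) \left(-78\right) = -78 - 156 i$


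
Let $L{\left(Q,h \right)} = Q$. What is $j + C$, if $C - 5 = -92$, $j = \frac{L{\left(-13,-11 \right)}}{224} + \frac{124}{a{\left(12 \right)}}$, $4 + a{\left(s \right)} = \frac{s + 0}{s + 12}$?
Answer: $- \frac{27437}{224} \approx -122.49$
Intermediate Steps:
$a{\left(s \right)} = -4 + \frac{s}{12 + s}$ ($a{\left(s \right)} = -4 + \frac{s + 0}{s + 12} = -4 + \frac{s}{12 + s}$)
$j = - \frac{7949}{224}$ ($j = - \frac{13}{224} + \frac{124}{3 \frac{1}{12 + 12} \left(-16 - 12\right)} = \left(-13\right) \frac{1}{224} + \frac{124}{3 \cdot \frac{1}{24} \left(-16 - 12\right)} = - \frac{13}{224} + \frac{124}{3 \cdot \frac{1}{24} \left(-28\right)} = - \frac{13}{224} + \frac{124}{- \frac{7}{2}} = - \frac{13}{224} + 124 \left(- \frac{2}{7}\right) = - \frac{13}{224} - \frac{248}{7} = - \frac{7949}{224} \approx -35.487$)
$C = -87$ ($C = 5 - 92 = -87$)
$j + C = - \frac{7949}{224} - 87 = - \frac{27437}{224}$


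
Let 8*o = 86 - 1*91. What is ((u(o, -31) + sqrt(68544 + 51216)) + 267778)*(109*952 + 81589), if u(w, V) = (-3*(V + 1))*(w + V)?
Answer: 196427817539/4 + 741428*sqrt(7485) ≈ 4.9171e+10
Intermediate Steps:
o = -5/8 (o = (86 - 1*91)/8 = (86 - 91)/8 = (1/8)*(-5) = -5/8 ≈ -0.62500)
u(w, V) = (-3 - 3*V)*(V + w) (u(w, V) = (-3*(1 + V))*(V + w) = (-3 - 3*V)*(V + w))
((u(o, -31) + sqrt(68544 + 51216)) + 267778)*(109*952 + 81589) = (((-3*(-31) - 3*(-5/8) - 3*(-31)**2 - 3*(-31)*(-5/8)) + sqrt(68544 + 51216)) + 267778)*(109*952 + 81589) = (((93 + 15/8 - 3*961 - 465/8) + sqrt(119760)) + 267778)*(103768 + 81589) = (((93 + 15/8 - 2883 - 465/8) + 4*sqrt(7485)) + 267778)*185357 = ((-11385/4 + 4*sqrt(7485)) + 267778)*185357 = (1059727/4 + 4*sqrt(7485))*185357 = 196427817539/4 + 741428*sqrt(7485)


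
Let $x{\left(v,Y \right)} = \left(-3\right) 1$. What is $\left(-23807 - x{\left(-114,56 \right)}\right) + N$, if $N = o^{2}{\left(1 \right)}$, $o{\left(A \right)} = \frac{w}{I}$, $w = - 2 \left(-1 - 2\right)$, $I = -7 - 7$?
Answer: $- \frac{1166387}{49} \approx -23804.0$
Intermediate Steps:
$I = -14$
$w = 6$ ($w = \left(-2\right) \left(-3\right) = 6$)
$o{\left(A \right)} = - \frac{3}{7}$ ($o{\left(A \right)} = \frac{6}{-14} = 6 \left(- \frac{1}{14}\right) = - \frac{3}{7}$)
$x{\left(v,Y \right)} = -3$
$N = \frac{9}{49}$ ($N = \left(- \frac{3}{7}\right)^{2} = \frac{9}{49} \approx 0.18367$)
$\left(-23807 - x{\left(-114,56 \right)}\right) + N = \left(-23807 - -3\right) + \frac{9}{49} = \left(-23807 + 3\right) + \frac{9}{49} = -23804 + \frac{9}{49} = - \frac{1166387}{49}$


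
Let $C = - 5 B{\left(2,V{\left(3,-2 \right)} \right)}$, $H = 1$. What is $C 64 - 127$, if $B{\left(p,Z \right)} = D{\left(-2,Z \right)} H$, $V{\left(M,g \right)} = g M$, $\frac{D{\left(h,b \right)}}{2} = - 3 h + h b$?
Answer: $-11647$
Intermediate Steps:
$D{\left(h,b \right)} = - 6 h + 2 b h$ ($D{\left(h,b \right)} = 2 \left(- 3 h + h b\right) = 2 \left(- 3 h + b h\right) = - 6 h + 2 b h$)
$V{\left(M,g \right)} = M g$
$B{\left(p,Z \right)} = 12 - 4 Z$ ($B{\left(p,Z \right)} = 2 \left(-2\right) \left(-3 + Z\right) 1 = \left(12 - 4 Z\right) 1 = 12 - 4 Z$)
$C = -180$ ($C = - 5 \left(12 - 4 \cdot 3 \left(-2\right)\right) = - 5 \left(12 - -24\right) = - 5 \left(12 + 24\right) = \left(-5\right) 36 = -180$)
$C 64 - 127 = \left(-180\right) 64 - 127 = -11520 - 127 = -11647$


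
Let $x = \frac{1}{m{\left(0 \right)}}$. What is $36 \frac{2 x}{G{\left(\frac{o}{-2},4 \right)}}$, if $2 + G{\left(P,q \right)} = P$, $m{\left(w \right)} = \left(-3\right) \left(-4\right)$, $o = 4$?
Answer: $- \frac{3}{2} \approx -1.5$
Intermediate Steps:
$m{\left(w \right)} = 12$
$G{\left(P,q \right)} = -2 + P$
$x = \frac{1}{12} \approx 0.083333$
$36 \frac{2 x}{G{\left(\frac{o}{-2},4 \right)}} = 36 \frac{2 \cdot \frac{1}{12}}{-2 + \frac{4}{-2}} = 36 \frac{1}{6 \left(-2 + 4 \left(- \frac{1}{2}\right)\right)} = 36 \frac{1}{6 \left(-2 - 2\right)} = 36 \frac{1}{6 \left(-4\right)} = 36 \cdot \frac{1}{6} \left(- \frac{1}{4}\right) = 36 \left(- \frac{1}{24}\right) = - \frac{3}{2}$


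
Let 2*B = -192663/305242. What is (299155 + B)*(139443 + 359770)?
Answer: 91170845038743041/610484 ≈ 1.4934e+11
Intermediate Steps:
B = -192663/610484 (B = (-192663/305242)/2 = (-192663*1/305242)/2 = (½)*(-192663/305242) = -192663/610484 ≈ -0.31559)
(299155 + B)*(139443 + 359770) = (299155 - 192663/610484)*(139443 + 359770) = (182629148357/610484)*499213 = 91170845038743041/610484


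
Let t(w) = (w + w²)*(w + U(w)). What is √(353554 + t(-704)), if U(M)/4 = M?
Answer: I*√1741736686 ≈ 41734.0*I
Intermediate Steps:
U(M) = 4*M
t(w) = 5*w*(w + w²) (t(w) = (w + w²)*(w + 4*w) = (w + w²)*(5*w) = 5*w*(w + w²))
√(353554 + t(-704)) = √(353554 + 5*(-704)²*(1 - 704)) = √(353554 + 5*495616*(-703)) = √(353554 - 1742090240) = √(-1741736686) = I*√1741736686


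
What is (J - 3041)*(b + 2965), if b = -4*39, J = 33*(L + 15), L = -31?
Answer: -10025321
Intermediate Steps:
J = -528 (J = 33*(-31 + 15) = 33*(-16) = -528)
b = -156
(J - 3041)*(b + 2965) = (-528 - 3041)*(-156 + 2965) = -3569*2809 = -10025321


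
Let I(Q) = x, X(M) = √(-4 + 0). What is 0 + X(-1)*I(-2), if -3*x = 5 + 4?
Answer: -6*I ≈ -6.0*I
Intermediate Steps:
x = -3 (x = -(5 + 4)/3 = -⅓*9 = -3)
X(M) = 2*I (X(M) = √(-4) = 2*I)
I(Q) = -3
0 + X(-1)*I(-2) = 0 + (2*I)*(-3) = 0 - 6*I = -6*I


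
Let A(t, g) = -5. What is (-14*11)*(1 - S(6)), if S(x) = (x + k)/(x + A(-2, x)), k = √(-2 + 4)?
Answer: 770 + 154*√2 ≈ 987.79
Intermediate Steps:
k = √2 ≈ 1.4142
S(x) = (x + √2)/(-5 + x) (S(x) = (x + √2)/(x - 5) = (x + √2)/(-5 + x))
(-14*11)*(1 - S(6)) = (-14*11)*(1 - (6 + √2)/(-5 + 6)) = -154*(1 - (6 + √2)/1) = -154*(1 - (6 + √2)) = -154*(1 + (-6 - √2)) = -154*(-5 - √2) = 770 + 154*√2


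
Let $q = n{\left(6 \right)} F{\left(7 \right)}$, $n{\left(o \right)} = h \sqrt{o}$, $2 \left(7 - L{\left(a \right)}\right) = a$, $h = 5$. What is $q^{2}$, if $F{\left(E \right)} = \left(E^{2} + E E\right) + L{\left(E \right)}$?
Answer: $\frac{3090675}{2} \approx 1.5453 \cdot 10^{6}$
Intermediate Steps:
$L{\left(a \right)} = 7 - \frac{a}{2}$
$F{\left(E \right)} = 7 + 2 E^{2} - \frac{E}{2}$ ($F{\left(E \right)} = \left(E^{2} + E E\right) - \left(-7 + \frac{E}{2}\right) = \left(E^{2} + E^{2}\right) - \left(-7 + \frac{E}{2}\right) = 2 E^{2} - \left(-7 + \frac{E}{2}\right) = 7 + 2 E^{2} - \frac{E}{2}$)
$n{\left(o \right)} = 5 \sqrt{o}$
$q = \frac{1015 \sqrt{6}}{2}$ ($q = 5 \sqrt{6} \left(7 + 2 \cdot 7^{2} - \frac{7}{2}\right) = 5 \sqrt{6} \left(7 + 2 \cdot 49 - \frac{7}{2}\right) = 5 \sqrt{6} \left(7 + 98 - \frac{7}{2}\right) = 5 \sqrt{6} \cdot \frac{203}{2} = \frac{1015 \sqrt{6}}{2} \approx 1243.1$)
$q^{2} = \left(\frac{1015 \sqrt{6}}{2}\right)^{2} = \frac{3090675}{2}$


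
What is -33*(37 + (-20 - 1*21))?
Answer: 132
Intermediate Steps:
-33*(37 + (-20 - 1*21)) = -33*(37 + (-20 - 21)) = -33*(37 - 41) = -33*(-4) = 132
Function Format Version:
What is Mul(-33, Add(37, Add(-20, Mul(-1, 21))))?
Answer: 132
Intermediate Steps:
Mul(-33, Add(37, Add(-20, Mul(-1, 21)))) = Mul(-33, Add(37, Add(-20, -21))) = Mul(-33, Add(37, -41)) = Mul(-33, -4) = 132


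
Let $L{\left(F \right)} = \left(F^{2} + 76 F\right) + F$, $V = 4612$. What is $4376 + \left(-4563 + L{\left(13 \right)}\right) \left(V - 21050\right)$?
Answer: $55778510$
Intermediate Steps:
$L{\left(F \right)} = F^{2} + 77 F$
$4376 + \left(-4563 + L{\left(13 \right)}\right) \left(V - 21050\right) = 4376 + \left(-4563 + 13 \left(77 + 13\right)\right) \left(4612 - 21050\right) = 4376 + \left(-4563 + 13 \cdot 90\right) \left(-16438\right) = 4376 + \left(-4563 + 1170\right) \left(-16438\right) = 4376 - -55774134 = 4376 + 55774134 = 55778510$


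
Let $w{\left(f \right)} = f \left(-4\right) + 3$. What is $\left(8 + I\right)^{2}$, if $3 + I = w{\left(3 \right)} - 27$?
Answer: $961$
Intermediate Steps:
$w{\left(f \right)} = 3 - 4 f$ ($w{\left(f \right)} = - 4 f + 3 = 3 - 4 f$)
$I = -39$ ($I = -3 + \left(\left(3 - 12\right) - 27\right) = -3 - 36 = -39$)
$\left(8 + I\right)^{2} = \left(8 - 39\right)^{2} = \left(-31\right)^{2} = 961$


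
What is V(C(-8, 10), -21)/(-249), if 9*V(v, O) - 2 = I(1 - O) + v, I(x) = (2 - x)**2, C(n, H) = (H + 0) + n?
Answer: -404/2241 ≈ -0.18028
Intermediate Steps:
C(n, H) = H + n
V(v, O) = 2/9 + v/9 + (-1 - O)**2/9 (V(v, O) = 2/9 + ((-2 + (1 - O))**2 + v)/9 = 2/9 + ((-1 - O)**2 + v)/9 = 2/9 + (v + (-1 - O)**2)/9 = 2/9 + (v/9 + (-1 - O)**2/9) = 2/9 + v/9 + (-1 - O)**2/9)
V(C(-8, 10), -21)/(-249) = (2/9 + (10 - 8)/9 + (1 - 21)**2/9)/(-249) = (2/9 + (1/9)*2 + (1/9)*(-20)**2)*(-1/249) = (2/9 + 2/9 + (1/9)*400)*(-1/249) = (2/9 + 2/9 + 400/9)*(-1/249) = (404/9)*(-1/249) = -404/2241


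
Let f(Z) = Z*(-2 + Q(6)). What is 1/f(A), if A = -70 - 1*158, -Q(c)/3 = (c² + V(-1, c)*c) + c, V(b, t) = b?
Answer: 1/25080 ≈ 3.9872e-5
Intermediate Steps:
Q(c) = -3*c² (Q(c) = -3*((c² - c) + c) = -3*c²)
A = -228 (A = -70 - 158 = -228)
f(Z) = -110*Z (f(Z) = Z*(-2 - 3*6²) = Z*(-2 - 3*36) = Z*(-2 - 108) = Z*(-110) = -110*Z)
1/f(A) = 1/(-110*(-228)) = 1/25080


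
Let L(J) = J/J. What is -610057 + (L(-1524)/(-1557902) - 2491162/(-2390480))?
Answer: -567982468533846769/931033393240 ≈ -6.1006e+5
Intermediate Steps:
L(J) = 1
-610057 + (L(-1524)/(-1557902) - 2491162/(-2390480)) = -610057 + (1/(-1557902) - 2491162/(-2390480)) = -610057 + (1*(-1/1557902) - 2491162*(-1/2390480)) = -610057 + (-1/1557902 + 1245581/1195240) = -610057 + 970245967911/931033393240 = -567982468533846769/931033393240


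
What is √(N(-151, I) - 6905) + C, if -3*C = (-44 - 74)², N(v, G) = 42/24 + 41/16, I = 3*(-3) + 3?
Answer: -13924/3 + I*√110411/4 ≈ -4641.3 + 83.07*I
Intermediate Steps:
I = -6 (I = -9 + 3 = -6)
N(v, G) = 69/16 (N(v, G) = 42*(1/24) + 41*(1/16) = 7/4 + 41/16 = 69/16)
C = -13924/3 (C = -(-44 - 74)²/3 = -⅓*(-118)² = -⅓*13924 = -13924/3 ≈ -4641.3)
√(N(-151, I) - 6905) + C = √(69/16 - 6905) - 13924/3 = √(-110411/16) - 13924/3 = I*√110411/4 - 13924/3 = -13924/3 + I*√110411/4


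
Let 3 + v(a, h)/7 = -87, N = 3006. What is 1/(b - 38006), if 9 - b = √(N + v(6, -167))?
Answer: -37997/1443769633 + 6*√66/1443769633 ≈ -2.6284e-5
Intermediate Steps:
v(a, h) = -630 (v(a, h) = -21 + 7*(-87) = -21 - 609 = -630)
b = 9 - 6*√66 (b = 9 - √(3006 - 630) = 9 - √2376 = 9 - 6*√66 ≈ -39.744)
1/(b - 38006) = 1/((9 - 6*√66) - 38006) = 1/(-37997 - 6*√66)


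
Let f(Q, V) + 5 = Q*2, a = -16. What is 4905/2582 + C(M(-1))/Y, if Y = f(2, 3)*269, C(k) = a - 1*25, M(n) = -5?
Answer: 1425307/694558 ≈ 2.0521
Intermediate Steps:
f(Q, V) = -5 + 2*Q (f(Q, V) = -5 + Q*2 = -5 + 2*Q)
C(k) = -41 (C(k) = -16 - 1*25 = -16 - 25 = -41)
Y = -269 (Y = (-5 + 2*2)*269 = (-5 + 4)*269 = -1*269 = -269)
4905/2582 + C(M(-1))/Y = 4905/2582 - 41/(-269) = 4905*(1/2582) - 41*(-1/269) = 4905/2582 + 41/269 = 1425307/694558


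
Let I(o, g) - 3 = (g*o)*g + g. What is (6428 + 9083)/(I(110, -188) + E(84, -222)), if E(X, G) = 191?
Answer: 15511/3887846 ≈ 0.0039896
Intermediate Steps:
I(o, g) = 3 + g + o*g² (I(o, g) = 3 + ((g*o)*g + g) = 3 + (o*g² + g) = 3 + (g + o*g²) = 3 + g + o*g²)
(6428 + 9083)/(I(110, -188) + E(84, -222)) = (6428 + 9083)/((3 - 188 + 110*(-188)²) + 191) = 15511/((3 - 188 + 110*35344) + 191) = 15511/((3 - 188 + 3887840) + 191) = 15511/(3887655 + 191) = 15511/3887846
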